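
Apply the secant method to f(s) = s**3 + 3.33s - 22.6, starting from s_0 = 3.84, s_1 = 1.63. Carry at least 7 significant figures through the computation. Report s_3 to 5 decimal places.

2.55694

f(s_0) = 46.810304, f(s_1) = -12.841353
s_2 = 1.630000 - (-12.841353)·(1.630000 - 3.840000)/(-12.841353 - (46.810304)) = 2.105752; f(s_2) = -6.250540
s_3 = 2.105752 - (-6.250540)·(2.105752 - 1.630000)/(-6.250540 - (-12.841353)) = 2.556941; f(s_3) = 2.631770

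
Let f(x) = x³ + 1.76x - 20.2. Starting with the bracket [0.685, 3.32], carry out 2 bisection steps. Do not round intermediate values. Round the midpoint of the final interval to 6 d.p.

f(0.685000) = -18.672981, f(3.320000) = 22.237568 (opposite signs)
step 1: m = 2.002500, f(m) = -8.645562 < 0 → root in [2.002500, 3.320000]
step 2: m = 2.661250, f(m) = 3.331442 > 0 → root in [2.002500, 2.661250]
Midpoint of [2.002500, 2.661250] = 2.331875

2.331875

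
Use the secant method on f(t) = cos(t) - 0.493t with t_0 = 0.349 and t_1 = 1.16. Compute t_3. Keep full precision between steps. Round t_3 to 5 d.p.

1.03468

Secant update: t_(k+1) = t_k − f(t_k)·(t_k − t_(k-1))/(f(t_k) − f(t_(k-1))).
f(t_0) = 0.767658, f(t_1) = -0.172540
t_2 = 1.160000 - (-0.172540)·(1.160000 - 0.349000)/(-0.172540 - (0.767658)) = 1.011169; f(t_2) = 0.032364
t_3 = 1.011169 - (0.032364)·(1.011169 - 1.160000)/(0.032364 - (-0.172540)) = 1.034676; f(t_3) = 0.000709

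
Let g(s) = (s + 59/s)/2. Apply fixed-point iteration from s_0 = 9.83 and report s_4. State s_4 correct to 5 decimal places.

7.68115

s_1 = g(9.830000) = 7.916017
s_2 = g(7.916017) = 7.684630
s_3 = g(7.684630) = 7.681147
s_4 = g(7.681147) = 7.681146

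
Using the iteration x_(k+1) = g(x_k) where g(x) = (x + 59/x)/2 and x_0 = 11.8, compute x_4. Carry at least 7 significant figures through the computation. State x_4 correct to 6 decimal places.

x_1 = g(11.800000) = 8.400000
x_2 = g(8.400000) = 7.711905
x_3 = g(7.711905) = 7.681207
x_4 = g(7.681207) = 7.681146

7.681146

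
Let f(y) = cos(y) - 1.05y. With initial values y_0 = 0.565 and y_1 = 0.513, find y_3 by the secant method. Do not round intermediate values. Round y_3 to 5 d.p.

0.71713

f(y_0) = 0.251339, f(y_1) = 0.332626
y_2 = 0.513000 - (0.332626)·(0.513000 - 0.565000)/(0.332626 - (0.251339)) = 0.725783; f(y_2) = -0.014091
y_3 = 0.725783 - (-0.014091)·(0.725783 - 0.513000)/(-0.014091 - (0.332626)) = 0.717135; f(y_3) = 0.000701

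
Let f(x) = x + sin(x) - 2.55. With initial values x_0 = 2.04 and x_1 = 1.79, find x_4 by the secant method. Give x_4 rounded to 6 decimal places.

f(x_0) = 0.381929, f(x_1) = 0.216071
x_2 = 1.790000 - (0.216071)·(1.790000 - 2.040000)/(0.216071 - (0.381929)) = 1.464313; f(x_2) = -0.091351
x_3 = 1.464313 - (-0.091351)·(1.464313 - 1.790000)/(-0.091351 - (0.216071)) = 1.561092; f(x_3) = 0.011044
x_4 = 1.561092 - (0.011044)·(1.561092 - 1.464313)/(0.011044 - (-0.091351)) = 1.550653; f(x_4) = 0.000450

1.550653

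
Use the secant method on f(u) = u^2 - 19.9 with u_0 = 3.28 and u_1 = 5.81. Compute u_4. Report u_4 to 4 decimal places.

f(u_0) = -9.141600, f(u_1) = 13.856100
u_2 = 5.810000 - (13.856100)·(5.810000 - 3.280000)/(13.856100 - (-9.141600)) = 4.285677; f(u_2) = -1.532976
u_3 = 4.285677 - (-1.532976)·(4.285677 - 5.810000)/(-1.532976 - (13.856100)) = 4.437521; f(u_3) = -0.208404
u_4 = 4.437521 - (-0.208404)·(4.437521 - 4.285677)/(-0.208404 - (-1.532976)) = 4.461412; f(u_4) = 0.004198

4.4614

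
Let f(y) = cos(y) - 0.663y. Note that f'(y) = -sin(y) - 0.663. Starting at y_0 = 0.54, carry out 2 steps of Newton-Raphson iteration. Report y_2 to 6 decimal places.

y_0 = 0.540000: f = 0.499689, f' = -1.177136 → y_1 = 0.540000 - (0.499689)/(-1.177136) = 0.964495
y_1 = 0.964495: f = -0.069629, f' = -1.484761 → y_2 = 0.964495 - (-0.069629)/(-1.484761) = 0.917600

0.917600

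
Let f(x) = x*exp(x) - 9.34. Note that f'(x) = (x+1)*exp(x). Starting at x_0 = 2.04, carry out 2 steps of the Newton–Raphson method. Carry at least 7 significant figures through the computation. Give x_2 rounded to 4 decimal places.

1.7052

Newton update: x ← x − f(x)/f'(x).
x_0 = 2.040000: f = 6.348843, f' = 23.379452 → x_1 = 2.040000 - (6.348843)/(23.379452) = 1.768443
x_1 = 1.768443: f = 1.026125, f' = 16.227847 → x_2 = 1.768443 - (1.026125)/(16.227847) = 1.705211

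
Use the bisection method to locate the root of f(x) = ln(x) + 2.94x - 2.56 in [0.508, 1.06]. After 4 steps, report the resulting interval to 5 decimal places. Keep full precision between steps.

[0.88750, 0.92200]

f(0.508000) = -1.743754, f(1.060000) = 0.614669 (opposite signs)
step 1: m = 0.784000, f(m) = -0.498386 < 0 → root in [0.784000, 1.060000]
step 2: m = 0.922000, f(m) = 0.069470 > 0 → root in [0.784000, 0.922000]
step 3: m = 0.853000, f(m) = -0.211176 < 0 → root in [0.853000, 0.922000]
step 4: m = 0.887500, f(m) = -0.070097 < 0 → root in [0.887500, 0.922000]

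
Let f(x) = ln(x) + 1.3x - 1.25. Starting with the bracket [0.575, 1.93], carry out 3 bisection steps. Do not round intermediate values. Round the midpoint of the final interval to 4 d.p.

0.9984

f(0.575000) = -1.055885, f(1.930000) = 1.916520 (opposite signs)
step 1: m = 1.252500, f(m) = 0.603392 > 0 → root in [0.575000, 1.252500]
step 2: m = 0.913750, f(m) = -0.152323 < 0 → root in [0.913750, 1.252500]
step 3: m = 1.083125, f(m) = 0.237913 > 0 → root in [0.913750, 1.083125]
Midpoint of [0.913750, 1.083125] = 0.998437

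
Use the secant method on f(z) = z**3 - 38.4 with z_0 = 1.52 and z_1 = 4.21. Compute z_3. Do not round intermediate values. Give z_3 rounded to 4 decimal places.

f(z_0) = -34.888192, f(z_1) = 36.218461
z_2 = 4.210000 - (36.218461)·(4.210000 - 1.520000)/(36.218461 - (-34.888192)) = 2.839838; f(z_2) = -15.497625
z_3 = 2.839838 - (-15.497625)·(2.839838 - 4.210000)/(-15.497625 - (36.218461)) = 3.250431; f(z_3) = -4.058228

3.2504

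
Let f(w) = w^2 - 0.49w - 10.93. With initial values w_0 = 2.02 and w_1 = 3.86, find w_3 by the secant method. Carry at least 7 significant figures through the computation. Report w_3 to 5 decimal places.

3.55637

f(w_0) = -7.839400, f(w_1) = 2.078200
w_2 = 3.860000 - (2.078200)·(3.860000 - 2.020000)/(2.078200 - (-7.839400)) = 3.474434; f(w_2) = -0.560780
w_3 = 3.474434 - (-0.560780)·(3.474434 - 3.860000)/(-0.560780 - (2.078200)) = 3.556366; f(w_3) = -0.024877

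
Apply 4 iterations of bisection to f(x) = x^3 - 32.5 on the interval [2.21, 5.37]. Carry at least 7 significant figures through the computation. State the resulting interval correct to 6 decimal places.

f(2.210000) = -21.706139, f(5.370000) = 122.354153 (opposite signs)
step 1: m = 3.790000, f(m) = 21.939939 > 0 → root in [2.210000, 3.790000]
step 2: m = 3.000000, f(m) = -5.500000 < 0 → root in [3.000000, 3.790000]
step 3: m = 3.395000, f(m) = 6.630855 > 0 → root in [3.000000, 3.395000]
step 4: m = 3.197500, f(m) = 0.191260 > 0 → root in [3.000000, 3.197500]

[3.000000, 3.197500]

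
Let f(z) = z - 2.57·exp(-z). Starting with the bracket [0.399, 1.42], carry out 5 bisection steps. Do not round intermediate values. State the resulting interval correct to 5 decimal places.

f(0.399000) = -1.325446, f(1.420000) = 0.798795 (opposite signs)
step 1: m = 0.909500, f(m) = -0.125505 < 0 → root in [0.909500, 1.420000]
step 2: m = 1.164750, f(m) = 0.362908 > 0 → root in [0.909500, 1.164750]
step 3: m = 1.037125, f(m) = 0.126131 > 0 → root in [0.909500, 1.037125]
step 4: m = 0.973313, f(m) = 0.002291 > 0 → root in [0.909500, 0.973313]
step 5: m = 0.941406, f(m) = -0.061097 < 0 → root in [0.941406, 0.973313]

[0.94141, 0.97331]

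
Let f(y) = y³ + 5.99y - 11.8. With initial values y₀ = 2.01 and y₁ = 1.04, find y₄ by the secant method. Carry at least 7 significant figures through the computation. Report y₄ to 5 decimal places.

1.45501

f(y_0) = 8.360501, f(y_1) = -4.445536
y_2 = 1.040000 - (-4.445536)·(1.040000 - 2.010000)/(-4.445536 - (8.360501)) = 1.376729; f(y_2) = -0.943960
y_3 = 1.376729 - (-0.943960)·(1.376729 - 1.040000)/(-0.943960 - (-4.445536)) = 1.467505; f(y_3) = 0.150736
y_4 = 1.467505 - (0.150736)·(1.467505 - 1.376729)/(0.150736 - (-0.943960)) = 1.455006; f(y_4) = -0.004206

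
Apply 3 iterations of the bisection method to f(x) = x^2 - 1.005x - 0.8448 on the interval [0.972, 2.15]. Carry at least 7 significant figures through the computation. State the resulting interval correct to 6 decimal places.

[1.413750, 1.561000]

f(0.972000) = -0.876876, f(2.150000) = 1.616950 (opposite signs)
step 1: m = 1.561000, f(m) = 0.023116 > 0 → root in [0.972000, 1.561000]
step 2: m = 1.266500, f(m) = -0.513610 < 0 → root in [1.266500, 1.561000]
step 3: m = 1.413750, f(m) = -0.266930 < 0 → root in [1.413750, 1.561000]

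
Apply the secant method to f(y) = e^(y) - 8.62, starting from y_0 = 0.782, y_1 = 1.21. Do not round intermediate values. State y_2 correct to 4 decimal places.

3.1404

f(y_0) = -6.434160, f(y_1) = -5.266515
y_2 = 1.210000 - (-5.266515)·(1.210000 - 0.782000)/(-5.266515 - (-6.434160)) = 3.140440; f(y_2) = 14.494031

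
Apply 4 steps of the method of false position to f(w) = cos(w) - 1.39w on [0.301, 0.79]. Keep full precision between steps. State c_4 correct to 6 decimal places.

f(0.301000) = 0.536650, f(0.790000) = -0.394255
step 1: c = 0.582900, f(c) = 0.024639 > 0 → new bracket [0.582900, 0.790000]
step 2: c = 0.595081, f(c) = 0.000940 > 0 → new bracket [0.595081, 0.790000]
step 3: c = 0.595545, f(c) = 0.000036 > 0 → new bracket [0.595545, 0.790000]
step 4: c = 0.595562, f(c) = 0.000001 > 0 → new bracket [0.595562, 0.790000]

0.595562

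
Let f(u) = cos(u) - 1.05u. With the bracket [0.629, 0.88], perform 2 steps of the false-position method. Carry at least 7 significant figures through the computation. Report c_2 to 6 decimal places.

0.717444

f(0.629000) = 0.148166, f(0.880000) = -0.286849
step 1: c = 0.714491, f(c) = 0.005212 > 0 → new bracket [0.714491, 0.880000]
step 2: c = 0.717444, f(c) = 0.000172 > 0 → new bracket [0.717444, 0.880000]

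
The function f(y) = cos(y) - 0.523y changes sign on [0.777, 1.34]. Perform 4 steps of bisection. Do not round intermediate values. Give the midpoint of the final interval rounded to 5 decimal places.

1.00572

f(0.777000) = 0.306649, f(1.340000) = -0.472067 (opposite signs)
step 1: m = 1.058500, f(m) = -0.063415 < 0 → root in [0.777000, 1.058500]
step 2: m = 0.917750, f(m) = 0.127625 > 0 → root in [0.917750, 1.058500]
step 3: m = 0.988125, f(m) = 0.033467 > 0 → root in [0.988125, 1.058500]
step 4: m = 1.023313, f(m) = -0.014652 < 0 → root in [0.988125, 1.023313]
Midpoint of [0.988125, 1.023313] = 1.005719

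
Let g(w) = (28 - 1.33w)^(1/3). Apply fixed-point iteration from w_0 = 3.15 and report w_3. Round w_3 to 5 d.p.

w_1 = g(3.150000) = 2.876887
w_2 = g(2.876887) = 2.891443
w_3 = g(2.891443) = 2.890671

2.89067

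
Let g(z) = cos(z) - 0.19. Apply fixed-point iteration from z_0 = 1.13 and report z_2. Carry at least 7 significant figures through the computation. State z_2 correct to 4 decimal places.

z_1 = g(1.130000) = 0.236660
z_2 = g(0.236660) = 0.782127

0.7821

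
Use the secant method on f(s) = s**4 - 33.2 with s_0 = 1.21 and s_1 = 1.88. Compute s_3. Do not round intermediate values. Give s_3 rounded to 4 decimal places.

2.1719

f(s_0) = -31.056411, f(s_1) = -20.708017
s_2 = 1.880000 - (-20.708017)·(1.880000 - 1.210000)/(-20.708017 - (-31.056411)) = 3.220727; f(s_2) = 74.400828
s_3 = 3.220727 - (74.400828)·(3.220727 - 1.880000)/(74.400828 - (-20.708017)) = 2.171916; f(s_3) = -10.947843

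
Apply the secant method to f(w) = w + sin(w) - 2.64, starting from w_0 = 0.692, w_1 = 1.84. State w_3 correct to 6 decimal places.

1.634052

f(w_0) = -1.309922, f(w_1) = 0.163983
w_2 = 1.840000 - (0.163983)·(1.840000 - 0.692000)/(0.163983 - (-1.309922)) = 1.712276; f(w_2) = 0.062285
w_3 = 1.712276 - (0.062285)·(1.712276 - 1.840000)/(0.062285 - (0.163983)) = 1.634052; f(w_3) = -0.007948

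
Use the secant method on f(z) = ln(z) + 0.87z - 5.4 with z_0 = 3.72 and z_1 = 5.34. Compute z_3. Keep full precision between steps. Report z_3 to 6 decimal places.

f(z_0) = -0.849876, f(z_1) = 0.921026
z_2 = 5.340000 - (0.921026)·(5.340000 - 3.720000)/(0.921026 - (-0.849876)) = 4.497457; f(z_2) = 0.016299
z_3 = 4.497457 - (0.016299)·(4.497457 - 5.340000)/(0.016299 - (0.921026)) = 4.482278; f(z_3) = -0.000287

4.482278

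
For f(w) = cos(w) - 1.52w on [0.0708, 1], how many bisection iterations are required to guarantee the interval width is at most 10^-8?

Initial width b − a = 1 − 0.0708 = 0.929200.
After n steps the width is (b−a)/2^n; need (b−a)/2^n ≤ 10^-8.
So n ≥ log₂(0.929200/10^-8) = log₂(92920000.0000) ≈ 26.4695.
Hence n = 27.

27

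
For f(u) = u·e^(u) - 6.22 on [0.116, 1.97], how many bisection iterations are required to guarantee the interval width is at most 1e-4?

15

Initial width b − a = 1.97 − 0.116 = 1.854000.
After n steps the width is (b−a)/2^n; need (b−a)/2^n ≤ 1e-4.
So n ≥ log₂(1.854000/1e-4) = log₂(18540.0000) ≈ 14.1784.
Hence n = 15.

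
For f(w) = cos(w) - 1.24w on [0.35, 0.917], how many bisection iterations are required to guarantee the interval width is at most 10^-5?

Initial width b − a = 0.917 − 0.35 = 0.567000.
After n steps the width is (b−a)/2^n; need (b−a)/2^n ≤ 10^-5.
So n ≥ log₂(0.567000/10^-5) = log₂(56700.0000) ≈ 15.7911.
Hence n = 16.

16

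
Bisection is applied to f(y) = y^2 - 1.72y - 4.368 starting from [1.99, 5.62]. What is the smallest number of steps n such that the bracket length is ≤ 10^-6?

22

Initial width b − a = 5.62 − 1.99 = 3.630000.
After n steps the width is (b−a)/2^n; need (b−a)/2^n ≤ 10^-6.
So n ≥ log₂(3.630000/10^-6) = log₂(3630000.0000) ≈ 21.7915.
Hence n = 22.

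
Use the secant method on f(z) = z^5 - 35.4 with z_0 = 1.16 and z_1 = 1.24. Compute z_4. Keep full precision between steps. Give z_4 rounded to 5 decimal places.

f(z_0) = -33.299658, f(z_1) = -32.468375
z_2 = 1.240000 - (-32.468375)·(1.240000 - 1.160000)/(-32.468375 - (-33.299658)) = 4.364650; f(z_2) = 1548.571268
z_3 = 4.364650 - (1548.571268)·(4.364650 - 1.240000)/(1548.571268 - (-32.468375)) = 1.304168; f(z_3) = -31.627164
z_4 = 1.304168 - (-31.627164)·(1.304168 - 4.364650)/(-31.627164 - (1548.571268)) = 1.365423; f(z_4) = -30.653915

1.36542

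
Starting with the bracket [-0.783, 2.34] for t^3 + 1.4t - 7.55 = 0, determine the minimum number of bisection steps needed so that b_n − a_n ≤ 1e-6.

22

Initial width b − a = 2.34 − -0.783 = 3.123000.
After n steps the width is (b−a)/2^n; need (b−a)/2^n ≤ 1e-6.
So n ≥ log₂(3.123000/1e-6) = log₂(3123000.0000) ≈ 21.5745.
Hence n = 22.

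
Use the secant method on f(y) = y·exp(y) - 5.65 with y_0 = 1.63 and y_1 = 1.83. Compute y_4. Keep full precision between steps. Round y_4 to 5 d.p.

1.39786

f(y_0) = 2.669316, f(y_1) = 5.758013
y_2 = 1.830000 - (5.758013)·(1.830000 - 1.630000)/(5.758013 - (2.669316)) = 1.457156; f(y_2) = 0.606634
y_3 = 1.457156 - (0.606634)·(1.457156 - 1.830000)/(0.606634 - (5.758013)) = 1.413249; f(y_3) = 0.157444
y_4 = 1.413249 - (0.157444)·(1.413249 - 1.457156)/(0.157444 - (0.606634)) = 1.397860; f(y_4) = 0.006480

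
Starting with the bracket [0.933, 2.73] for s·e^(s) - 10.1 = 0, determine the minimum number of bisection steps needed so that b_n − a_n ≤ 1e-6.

Initial width b − a = 2.73 − 0.933 = 1.797000.
After n steps the width is (b−a)/2^n; need (b−a)/2^n ≤ 1e-6.
So n ≥ log₂(1.797000/1e-6) = log₂(1797000.0000) ≈ 20.7772.
Hence n = 21.

21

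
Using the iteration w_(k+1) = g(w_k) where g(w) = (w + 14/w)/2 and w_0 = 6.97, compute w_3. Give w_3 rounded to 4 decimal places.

3.7422

w_1 = g(6.970000) = 4.489304
w_2 = g(4.489304) = 3.803914
w_3 = g(3.803914) = 3.742167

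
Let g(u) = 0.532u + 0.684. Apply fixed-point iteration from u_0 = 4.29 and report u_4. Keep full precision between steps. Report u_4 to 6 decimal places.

u_1 = g(4.290000) = 2.966280
u_2 = g(2.966280) = 2.262061
u_3 = g(2.262061) = 1.887416
u_4 = g(1.887416) = 1.688106

1.688106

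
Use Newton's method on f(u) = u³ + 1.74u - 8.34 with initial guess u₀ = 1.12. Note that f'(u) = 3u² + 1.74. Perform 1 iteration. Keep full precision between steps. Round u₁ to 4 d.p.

2.0261

u_0 = 1.120000: f = -4.986272, f' = 5.503200 → u_1 = 1.120000 - (-4.986272)/(5.503200) = 2.026068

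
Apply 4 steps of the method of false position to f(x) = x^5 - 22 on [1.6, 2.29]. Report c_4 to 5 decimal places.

1.84993

False-position update: c = (a·f(b) − b·f(a))/(f(b) − f(a)); replace the endpoint whose sign matches f(c).
f(1.600000) = -11.514240, f(2.290000) = 40.976339
step 1: c = 1.751357, f(c) = -5.523171 < 0 → new bracket [1.751357, 2.290000]
step 2: c = 1.815337, f(c) = -2.285492 < 0 → new bracket [1.815337, 2.290000]
step 3: c = 1.840413, f(c) = -0.885721 < 0 → new bracket [1.840413, 2.290000]
step 4: c = 1.849925, f(c) = -0.334392 < 0 → new bracket [1.849925, 2.290000]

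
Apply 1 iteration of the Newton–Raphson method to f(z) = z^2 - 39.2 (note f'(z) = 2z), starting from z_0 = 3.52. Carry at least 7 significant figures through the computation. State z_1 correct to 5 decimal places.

z_0 = 3.520000: f = -26.809600, f' = 7.040000 → z_1 = 3.520000 - (-26.809600)/(7.040000) = 7.328182

7.32818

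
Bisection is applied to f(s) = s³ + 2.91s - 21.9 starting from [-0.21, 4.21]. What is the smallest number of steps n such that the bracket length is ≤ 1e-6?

Initial width b − a = 4.21 − -0.21 = 4.420000.
After n steps the width is (b−a)/2^n; need (b−a)/2^n ≤ 1e-6.
So n ≥ log₂(4.420000/1e-6) = log₂(4420000.0000) ≈ 22.0756.
Hence n = 23.

23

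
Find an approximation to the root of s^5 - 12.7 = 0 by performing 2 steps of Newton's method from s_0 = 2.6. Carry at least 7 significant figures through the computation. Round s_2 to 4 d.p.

f'(s) = 5s^4
s_0 = 2.600000: f = 106.113760, f' = 228.488000 → s_1 = 2.600000 - (106.113760)/(228.488000) = 2.135583
s_1 = 2.135583: f = 31.720359, f' = 104.000554 → s_2 = 2.135583 - (31.720359)/(104.000554) = 1.830581

1.8306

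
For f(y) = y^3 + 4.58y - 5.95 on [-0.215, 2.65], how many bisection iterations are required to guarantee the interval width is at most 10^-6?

22

Initial width b − a = 2.65 − -0.215 = 2.865000.
After n steps the width is (b−a)/2^n; need (b−a)/2^n ≤ 10^-6.
So n ≥ log₂(2.865000/10^-6) = log₂(2865000.0000) ≈ 21.4501.
Hence n = 22.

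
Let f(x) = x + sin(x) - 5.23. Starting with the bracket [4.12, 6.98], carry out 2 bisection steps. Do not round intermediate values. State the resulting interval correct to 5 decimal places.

f(4.120000) = -1.939609, f(6.980000) = 2.391778 (opposite signs)
step 1: m = 5.550000, f(m) = -0.349240 < 0 → root in [5.550000, 6.980000]
step 2: m = 6.265000, f(m) = 1.016816 > 0 → root in [5.550000, 6.265000]

[5.55000, 6.26500]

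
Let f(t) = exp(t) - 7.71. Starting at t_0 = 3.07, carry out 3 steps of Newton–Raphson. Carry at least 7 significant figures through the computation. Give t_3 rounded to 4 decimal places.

Newton update: t ← t − f(t)/f'(t).
f'(t) = exp(t)
t_0 = 3.070000: f = 13.831903, f' = 21.541903 → t_1 = 3.070000 - (13.831903)/(21.541903) = 2.427907
t_1 = 2.427907: f = 3.625134, f' = 11.335134 → t_2 = 2.427907 - (3.625134)/(11.335134) = 2.108093
t_2 = 2.108093: f = 0.522528, f' = 8.232528 → t_3 = 2.108093 - (0.522528)/(8.232528) = 2.044622

2.0446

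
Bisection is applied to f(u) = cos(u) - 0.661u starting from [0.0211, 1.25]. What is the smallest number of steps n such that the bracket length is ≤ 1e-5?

Initial width b − a = 1.25 − 0.0211 = 1.228900.
After n steps the width is (b−a)/2^n; need (b−a)/2^n ≤ 1e-5.
So n ≥ log₂(1.228900/1e-5) = log₂(122890.0000) ≈ 16.9070.
Hence n = 17.

17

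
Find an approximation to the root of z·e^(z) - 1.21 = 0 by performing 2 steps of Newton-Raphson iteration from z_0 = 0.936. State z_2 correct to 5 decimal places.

0.64147

f'(z) = (z + 1)·e^(z)
z_0 = 0.936000: f = 1.176577, f' = 4.936339 → z_1 = 0.936000 - (1.176577)/(4.936339) = 0.697650
z_1 = 0.697650: f = 0.191596, f' = 3.410622 → z_2 = 0.697650 - (0.191596)/(3.410622) = 0.641473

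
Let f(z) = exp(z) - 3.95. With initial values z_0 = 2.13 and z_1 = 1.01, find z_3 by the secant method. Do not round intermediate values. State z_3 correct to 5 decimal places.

1.39855

Secant update: z_(k+1) = z_k − f(z_k)·(z_k − z_(k-1))/(f(z_k) − f(z_(k-1))).
f(z_0) = 4.464867, f(z_1) = -1.204399
z_2 = 1.010000 - (-1.204399)·(1.010000 - 2.130000)/(-1.204399 - (4.464867)) = 1.247937; f(z_2) = -0.466851
z_3 = 1.247937 - (-0.466851)·(1.247937 - 1.010000)/(-0.466851 - (-1.204399)) = 1.398545; f(z_3) = 0.099305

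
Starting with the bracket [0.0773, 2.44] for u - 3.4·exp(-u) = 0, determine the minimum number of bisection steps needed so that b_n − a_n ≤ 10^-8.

Initial width b − a = 2.44 − 0.0773 = 2.362700.
After n steps the width is (b−a)/2^n; need (b−a)/2^n ≤ 10^-8.
So n ≥ log₂(2.362700/10^-8) = log₂(236270000.0000) ≈ 27.8159.
Hence n = 28.

28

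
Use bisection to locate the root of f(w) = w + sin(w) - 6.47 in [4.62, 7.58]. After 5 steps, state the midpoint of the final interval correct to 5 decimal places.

f(4.620000) = -2.845735, f(7.580000) = 2.072701 (opposite signs)
step 1: m = 6.100000, f(m) = -0.552163 < 0 → root in [6.100000, 7.580000]
step 2: m = 6.840000, f(m) = 0.898485 > 0 → root in [6.100000, 6.840000]
step 3: m = 6.470000, f(m) = 0.185730 > 0 → root in [6.100000, 6.470000]
step 4: m = 6.285000, f(m) = -0.183185 < 0 → root in [6.285000, 6.470000]
step 5: m = 6.377500, f(m) = 0.001675 > 0 → root in [6.285000, 6.377500]
Midpoint of [6.285000, 6.377500] = 6.331250

6.33125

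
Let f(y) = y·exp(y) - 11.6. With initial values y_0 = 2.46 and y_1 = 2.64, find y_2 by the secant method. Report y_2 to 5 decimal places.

2.08262

Secant update: y_(k+1) = y_k − f(y_k)·(y_k − y_(k-1))/(f(y_k) − f(y_(k-1))).
f(y_0) = 17.193836, f(y_1) = 25.394858
y_2 = 2.640000 - (25.394858)·(2.640000 - 2.460000)/(25.394858 - (17.193836)) = 2.082621; f(y_2) = 5.114033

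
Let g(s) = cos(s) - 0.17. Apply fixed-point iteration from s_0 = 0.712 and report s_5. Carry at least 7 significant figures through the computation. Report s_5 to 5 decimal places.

s_1 = g(0.712000) = 0.587057
s_2 = g(0.587057) = 0.662575
s_3 = g(0.662575) = 0.618411
s_4 = g(0.618411) = 0.644801
s_5 = g(0.644801) = 0.629220

0.62922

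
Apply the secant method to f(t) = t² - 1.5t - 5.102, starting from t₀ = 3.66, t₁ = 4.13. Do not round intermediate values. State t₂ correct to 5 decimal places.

f(t_0) = 2.803600, f(t_1) = 5.759900
t_2 = 4.130000 - (5.759900)·(4.130000 - 3.660000)/(5.759900 - (2.803600)) = 3.214277; f(t_2) = 0.408159

3.21428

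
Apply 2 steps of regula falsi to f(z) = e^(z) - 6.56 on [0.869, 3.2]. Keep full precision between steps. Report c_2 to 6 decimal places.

1.568100

f(0.869000) = -4.175475, f(3.200000) = 17.972530
step 1: c = 1.308454, f(c) = -2.859551 < 0 → new bracket [1.308454, 3.200000]
step 2: c = 1.568100, f(c) = -1.762474 < 0 → new bracket [1.568100, 3.200000]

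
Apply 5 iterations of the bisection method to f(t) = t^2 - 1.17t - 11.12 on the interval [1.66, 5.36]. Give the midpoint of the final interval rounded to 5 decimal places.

f(1.660000) = -10.306600, f(5.360000) = 11.338400 (opposite signs)
step 1: m = 3.510000, f(m) = -2.906600 < 0 → root in [3.510000, 5.360000]
step 2: m = 4.435000, f(m) = 3.360275 > 0 → root in [3.510000, 4.435000]
step 3: m = 3.972500, f(m) = 0.012931 > 0 → root in [3.510000, 3.972500]
step 4: m = 3.741250, f(m) = -1.500311 < 0 → root in [3.741250, 3.972500]
step 5: m = 3.856875, f(m) = -0.757059 < 0 → root in [3.856875, 3.972500]
Midpoint of [3.856875, 3.972500] = 3.914688

3.91469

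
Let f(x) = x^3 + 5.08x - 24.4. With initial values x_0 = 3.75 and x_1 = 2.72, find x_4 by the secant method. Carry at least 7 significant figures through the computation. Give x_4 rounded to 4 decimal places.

2.3267

f(x_0) = 47.384375, f(x_1) = 9.541248
x_2 = 2.720000 - (9.541248)·(2.720000 - 3.750000)/(9.541248 - (47.384375)) = 2.460310; f(x_2) = 2.990937
x_3 = 2.460310 - (2.990937)·(2.460310 - 2.720000)/(2.990937 - (9.541248)) = 2.341733; f(x_3) = 0.337392
x_4 = 2.341733 - (0.337392)·(2.341733 - 2.460310)/(0.337392 - (2.990937)) = 2.326656; f(x_4) = 0.014365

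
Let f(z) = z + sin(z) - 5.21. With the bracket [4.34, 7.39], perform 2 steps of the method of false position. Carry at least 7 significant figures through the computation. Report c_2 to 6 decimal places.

5.722721

f(4.340000) = -1.801461, f(7.390000) = 3.074278
step 1: c = 5.466897, f(c) = -0.471712 < 0 → new bracket [5.466897, 7.390000]
step 2: c = 5.722721, f(c) = -0.018858 < 0 → new bracket [5.722721, 7.390000]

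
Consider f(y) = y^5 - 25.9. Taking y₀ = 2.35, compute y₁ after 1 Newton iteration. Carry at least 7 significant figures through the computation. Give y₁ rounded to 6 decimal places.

2.049847

f'(y) = 5y⁴
y_0 = 2.350000: f = 45.770315, f' = 152.490031 → y_1 = 2.350000 - (45.770315)/(152.490031) = 2.049847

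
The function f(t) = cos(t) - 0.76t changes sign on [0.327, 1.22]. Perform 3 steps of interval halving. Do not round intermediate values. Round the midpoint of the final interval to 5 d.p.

0.82931

f(0.327000) = 0.698490, f(1.220000) = -0.583554 (opposite signs)
step 1: m = 0.773500, f(m) = 0.127610 > 0 → root in [0.773500, 1.220000]
step 2: m = 0.996750, f(m) = -0.214496 < 0 → root in [0.773500, 0.996750]
step 3: m = 0.885125, f(m) = -0.039502 < 0 → root in [0.773500, 0.885125]
Midpoint of [0.773500, 0.885125] = 0.829312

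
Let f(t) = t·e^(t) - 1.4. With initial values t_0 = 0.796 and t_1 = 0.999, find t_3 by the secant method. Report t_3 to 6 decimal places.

0.701660

f(t_0) = 0.364459, f(t_1) = 1.312849
t_2 = 0.999000 - (1.312849)·(0.999000 - 0.796000)/(1.312849 - (0.364459)) = 0.717989; f(t_2) = 0.072096
t_3 = 0.717989 - (0.072096)·(0.717989 - 0.999000)/(0.072096 - (1.312849)) = 0.701660; f(t_3) = 0.015318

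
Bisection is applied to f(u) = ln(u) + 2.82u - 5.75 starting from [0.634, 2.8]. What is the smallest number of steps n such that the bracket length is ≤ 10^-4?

15

Initial width b − a = 2.8 − 0.634 = 2.166000.
After n steps the width is (b−a)/2^n; need (b−a)/2^n ≤ 10^-4.
So n ≥ log₂(2.166000/10^-4) = log₂(21660.0000) ≈ 14.4027.
Hence n = 15.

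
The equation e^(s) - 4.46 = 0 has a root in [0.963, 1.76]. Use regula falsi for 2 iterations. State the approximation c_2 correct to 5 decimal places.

1.48584

f(0.963000) = -1.840457, f(1.760000) = 1.352437
step 1: c = 1.422409, f(c) = -0.312902 < 0 → new bracket [1.422409, 1.760000]
step 2: c = 1.485839, f(c) = -0.041328 < 0 → new bracket [1.485839, 1.760000]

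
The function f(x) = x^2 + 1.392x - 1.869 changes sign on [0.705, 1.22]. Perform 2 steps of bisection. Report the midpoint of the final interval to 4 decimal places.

f(0.705000) = -0.390615, f(1.220000) = 1.317640 (opposite signs)
step 1: m = 0.962500, f(m) = 0.397206 > 0 → root in [0.705000, 0.962500]
step 2: m = 0.833750, f(m) = -0.013281 < 0 → root in [0.833750, 0.962500]
Midpoint of [0.833750, 0.962500] = 0.898125

0.8981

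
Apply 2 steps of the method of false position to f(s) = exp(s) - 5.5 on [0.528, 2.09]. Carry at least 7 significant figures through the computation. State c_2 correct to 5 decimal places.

f(0.528000) = -3.804462, f(2.090000) = 2.584915
step 1: c = 1.458070, f(c) = -1.202342 < 0 → new bracket [1.458070, 2.090000]
step 2: c = 1.658689, f(c) = -0.247578 < 0 → new bracket [1.658689, 2.090000]

1.65869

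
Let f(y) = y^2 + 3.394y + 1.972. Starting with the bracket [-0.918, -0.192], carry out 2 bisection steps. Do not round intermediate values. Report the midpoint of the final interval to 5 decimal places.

f(-0.918000) = -0.300968, f(-0.192000) = 1.357216 (opposite signs)
step 1: m = -0.555000, f(m) = 0.396355 > 0 → root in [-0.918000, -0.555000]
step 2: m = -0.736500, f(m) = 0.014751 > 0 → root in [-0.918000, -0.736500]
Midpoint of [-0.918000, -0.736500] = -0.827250

-0.82725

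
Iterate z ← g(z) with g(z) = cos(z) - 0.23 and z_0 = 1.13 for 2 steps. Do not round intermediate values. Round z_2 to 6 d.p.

0.750725

z_1 = g(1.130000) = 0.196660
z_2 = g(0.196660) = 0.750725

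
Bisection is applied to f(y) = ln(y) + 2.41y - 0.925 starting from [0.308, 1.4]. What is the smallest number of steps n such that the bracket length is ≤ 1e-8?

27

Initial width b − a = 1.4 − 0.308 = 1.092000.
After n steps the width is (b−a)/2^n; need (b−a)/2^n ≤ 1e-8.
So n ≥ log₂(1.092000/1e-8) = log₂(109200000.0000) ≈ 26.7024.
Hence n = 27.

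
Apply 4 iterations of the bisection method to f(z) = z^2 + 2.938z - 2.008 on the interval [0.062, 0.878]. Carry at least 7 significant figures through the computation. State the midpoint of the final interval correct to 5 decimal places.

0.59750

f(0.062000) = -1.822000, f(0.878000) = 1.342448 (opposite signs)
step 1: m = 0.470000, f(m) = -0.406240 < 0 → root in [0.470000, 0.878000]
step 2: m = 0.674000, f(m) = 0.426488 > 0 → root in [0.470000, 0.674000]
step 3: m = 0.572000, f(m) = -0.000280 < 0 → root in [0.572000, 0.674000]
step 4: m = 0.623000, f(m) = 0.210503 > 0 → root in [0.572000, 0.623000]
Midpoint of [0.572000, 0.623000] = 0.597500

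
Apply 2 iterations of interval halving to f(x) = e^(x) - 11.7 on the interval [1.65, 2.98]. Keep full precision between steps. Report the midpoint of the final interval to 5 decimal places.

2.48125

f(1.650000) = -6.493020, f(2.980000) = 7.987817 (opposite signs)
step 1: m = 2.315000, f(m) = -1.575077 < 0 → root in [2.315000, 2.980000]
step 2: m = 2.647500, f(m) = 2.418698 > 0 → root in [2.315000, 2.647500]
Midpoint of [2.315000, 2.647500] = 2.481250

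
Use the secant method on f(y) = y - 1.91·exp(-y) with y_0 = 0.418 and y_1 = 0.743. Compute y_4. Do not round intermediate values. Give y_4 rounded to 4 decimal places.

0.8316

f(y_0) = -0.839472, f(y_1) = -0.165558
y_2 = 0.743000 - (-0.165558)·(0.743000 - 0.418000)/(-0.165558 - (-0.839472)) = 0.822841; f(y_2) = -0.015996
y_3 = 0.822841 - (-0.015996)·(0.822841 - 0.743000)/(-0.015996 - (-0.165558)) = 0.831381; f(y_3) = -0.000324
y_4 = 0.831381 - (-0.000324)·(0.831381 - 0.822841)/(-0.000324 - (-0.015996)) = 0.831557; f(y_4) = -0.000001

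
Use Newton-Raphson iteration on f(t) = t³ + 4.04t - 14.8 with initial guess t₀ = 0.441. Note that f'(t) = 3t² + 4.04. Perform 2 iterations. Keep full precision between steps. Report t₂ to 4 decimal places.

2.3300

Newton update: t ← t − f(t)/f'(t).
t_0 = 0.441000: f = -12.932594, f' = 4.623443 → t_1 = 0.441000 - (-12.932594)/(4.623443) = 3.238178
t_1 = 3.238178: f = 32.237122, f' = 35.497394 → t_2 = 3.238178 - (32.237122)/(35.497394) = 2.330024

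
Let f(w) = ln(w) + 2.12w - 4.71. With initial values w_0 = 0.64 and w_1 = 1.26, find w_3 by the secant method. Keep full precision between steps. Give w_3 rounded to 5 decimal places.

1.91115

Secant update: w_(k+1) = w_k − f(w_k)·(w_k − w_(k-1))/(f(w_k) − f(w_(k-1))).
f(w_0) = -3.799487, f(w_1) = -1.807688
w_2 = 1.260000 - (-1.807688)·(1.260000 - 0.640000)/(-1.807688 - (-3.799487)) = 1.822691; f(w_2) = -0.245582
w_3 = 1.822691 - (-0.245582)·(1.822691 - 1.260000)/(-0.245582 - (-1.807688)) = 1.911152; f(w_3) = -0.010650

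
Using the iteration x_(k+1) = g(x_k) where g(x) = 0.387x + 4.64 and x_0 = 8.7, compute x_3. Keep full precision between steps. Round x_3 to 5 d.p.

7.63487

x_1 = g(8.700000) = 8.006900
x_2 = g(8.006900) = 7.738670
x_3 = g(7.738670) = 7.634865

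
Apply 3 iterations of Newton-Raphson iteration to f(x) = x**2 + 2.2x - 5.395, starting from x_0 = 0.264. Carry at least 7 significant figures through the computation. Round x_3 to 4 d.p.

Newton update: x ← x − f(x)/f'(x).
f'(x) = 2x + 2.2
x_0 = 0.264000: f = -4.744504, f' = 2.728000 → x_1 = 0.264000 - (-4.744504)/(2.728000) = 2.003188
x_1 = 2.003188: f = 3.024774, f' = 6.206375 → x_2 = 2.003188 - (3.024774)/(6.206375) = 1.515822
x_2 = 1.515822: f = 0.237525, f' = 5.231644 → x_3 = 1.515822 - (0.237525)/(5.231644) = 1.470420

1.4704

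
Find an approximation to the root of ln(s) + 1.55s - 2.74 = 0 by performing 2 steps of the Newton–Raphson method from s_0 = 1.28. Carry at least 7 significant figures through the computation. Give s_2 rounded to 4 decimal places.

f'(s) = 1/s + 1.55
s_0 = 1.280000: f = -0.509140, f' = 2.331250 → s_1 = 1.280000 - (-0.509140)/(2.331250) = 1.498398
s_1 = 1.498398: f = -0.013087, f' = 2.217380 → s_2 = 1.498398 - (-0.013087)/(2.217380) = 1.504300

1.5043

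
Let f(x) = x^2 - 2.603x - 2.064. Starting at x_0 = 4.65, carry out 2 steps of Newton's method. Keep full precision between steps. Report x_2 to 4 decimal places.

3.2597

f'(x) = 2x - 2.603
x_0 = 4.650000: f = 7.454550, f' = 6.697000 → x_1 = 4.650000 - (7.454550)/(6.697000) = 3.536882
x_1 = 3.536882: f = 1.239031, f' = 4.470764 → x_2 = 3.536882 - (1.239031)/(4.470764) = 3.259741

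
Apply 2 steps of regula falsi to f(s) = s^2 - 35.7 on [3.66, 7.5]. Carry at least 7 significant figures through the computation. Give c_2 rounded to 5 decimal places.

5.93828

False-position update: c = (a·f(b) − b·f(a))/(f(b) − f(a)); replace the endpoint whose sign matches f(c).
f(3.660000) = -22.304400, f(7.500000) = 20.550000
step 1: c = 5.658602, f(c) = -3.680222 < 0 → new bracket [5.658602, 7.500000]
step 2: c = 5.938284, f(c) = -0.436784 < 0 → new bracket [5.938284, 7.500000]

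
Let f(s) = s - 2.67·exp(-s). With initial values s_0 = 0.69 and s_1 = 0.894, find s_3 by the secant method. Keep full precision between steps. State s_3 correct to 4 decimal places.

0.9909

Secant update: s_(k+1) = s_k − f(s_k)·(s_k − s_(k-1))/(f(s_k) − f(s_(k-1))).
f(s_0) = -0.649208, f(s_1) = -0.198074
s_2 = 0.894000 - (-0.198074)·(0.894000 - 0.690000)/(-0.198074 - (-0.649208)) = 0.983568; f(s_2) = -0.014944
s_3 = 0.983568 - (-0.014944)·(0.983568 - 0.894000)/(-0.014944 - (-0.198074)) = 0.990877; f(s_3) = -0.000363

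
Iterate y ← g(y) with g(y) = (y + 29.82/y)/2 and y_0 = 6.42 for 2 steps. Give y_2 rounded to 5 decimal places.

y_1 = g(6.420000) = 5.532430
y_2 = g(5.532430) = 5.461233

5.46123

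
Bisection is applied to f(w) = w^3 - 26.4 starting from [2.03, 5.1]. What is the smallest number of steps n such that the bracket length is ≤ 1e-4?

Initial width b − a = 5.1 − 2.03 = 3.070000.
After n steps the width is (b−a)/2^n; need (b−a)/2^n ≤ 1e-4.
So n ≥ log₂(3.070000/1e-4) = log₂(30700.0000) ≈ 14.9060.
Hence n = 15.

15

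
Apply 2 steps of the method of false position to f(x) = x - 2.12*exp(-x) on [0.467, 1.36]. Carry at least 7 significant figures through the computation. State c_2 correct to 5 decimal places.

False-position update: c = (a·f(b) − b·f(a))/(f(b) − f(a)); replace the endpoint whose sign matches f(c).
f(0.467000) = -0.861986, f(1.360000) = 0.815879
step 1: c = 0.925770, f(c) = 0.085770 > 0 → new bracket [0.467000, 0.925770]
step 2: c = 0.884252, f(c) = 0.008643 > 0 → new bracket [0.467000, 0.884252]

0.88425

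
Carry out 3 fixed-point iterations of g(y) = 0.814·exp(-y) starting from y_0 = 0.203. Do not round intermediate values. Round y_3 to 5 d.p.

0.53545

y_1 = g(0.203000) = 0.664450
y_2 = g(0.664450) = 0.418849
y_3 = g(0.418849) = 0.535452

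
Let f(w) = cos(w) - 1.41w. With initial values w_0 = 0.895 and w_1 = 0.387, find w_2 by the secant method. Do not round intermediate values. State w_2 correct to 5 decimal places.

f(w_0) = -0.636431, f(w_1) = 0.380375
w_2 = 0.387000 - (0.380375)·(0.387000 - 0.895000)/(0.380375 - (-0.636431)) = 0.577037; f(w_2) = 0.024461

0.57704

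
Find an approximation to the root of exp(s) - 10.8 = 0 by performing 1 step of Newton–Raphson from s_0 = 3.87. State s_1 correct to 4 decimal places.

f'(s) = exp(s)
s_0 = 3.870000: f = 37.142386, f' = 47.942386 → s_1 = 3.870000 - (37.142386)/(47.942386) = 3.095270

3.0953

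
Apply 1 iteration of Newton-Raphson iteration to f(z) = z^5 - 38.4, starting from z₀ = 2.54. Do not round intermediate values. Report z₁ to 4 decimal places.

2.2165

f'(z) = 5z⁴
z_0 = 2.540000: f = 67.322782, f' = 208.115713 → z_1 = 2.540000 - (67.322782)/(208.115713) = 2.216513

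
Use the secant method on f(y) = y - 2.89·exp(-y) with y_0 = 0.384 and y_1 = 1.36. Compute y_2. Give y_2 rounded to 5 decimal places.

Secant update: y_(k+1) = y_k − f(y_k)·(y_k − y_(k-1))/(f(y_k) − f(y_(k-1))).
f(y_0) = -1.584470, f(y_1) = 0.618250
y_2 = 1.360000 - (0.618250)·(1.360000 - 0.384000)/(0.618250 - (-1.584470)) = 1.086060; f(y_2) = 0.110559

1.08606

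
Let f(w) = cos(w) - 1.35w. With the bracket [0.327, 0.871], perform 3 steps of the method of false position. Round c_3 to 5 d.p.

0.60796

f(0.327000) = 0.505560, f(0.871000) = -0.531788
step 1: c = 0.592123, f(c) = 0.030392 > 0 → new bracket [0.592123, 0.871000]
step 2: c = 0.607199, f(c) = 0.001530 > 0 → new bracket [0.607199, 0.871000]
step 3: c = 0.607956, f(c) = 0.000076 > 0 → new bracket [0.607956, 0.871000]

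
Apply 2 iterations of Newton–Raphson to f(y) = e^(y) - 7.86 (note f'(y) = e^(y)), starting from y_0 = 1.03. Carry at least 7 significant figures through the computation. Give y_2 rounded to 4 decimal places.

y_0 = 1.030000: f = -5.058934, f' = 2.801066 → y_1 = 1.030000 - (-5.058934)/(2.801066) = 2.836075
y_1 = 2.836075: f = 9.188713, f' = 17.048713 → y_2 = 2.836075 - (9.188713)/(17.048713) = 2.297107

2.2971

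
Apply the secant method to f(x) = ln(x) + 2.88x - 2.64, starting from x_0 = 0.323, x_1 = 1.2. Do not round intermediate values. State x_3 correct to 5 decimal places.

0.93758

Secant update: x_(k+1) = x_k − f(x_k)·(x_k − x_(k-1))/(f(x_k) − f(x_(k-1))).
f(x_0) = -2.839863, f(x_1) = 0.998322
x_2 = 1.200000 - (0.998322)·(1.200000 - 0.323000)/(0.998322 - (-2.839863)) = 0.971890; f(x_2) = 0.130531
x_3 = 0.971890 - (0.130531)·(0.971890 - 1.200000)/(0.130531 - (0.998322)) = 0.937578; f(x_3) = -0.004229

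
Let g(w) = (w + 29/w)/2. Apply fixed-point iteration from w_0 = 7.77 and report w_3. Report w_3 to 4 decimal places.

w_1 = g(7.770000) = 5.751152
w_2 = g(5.751152) = 5.396810
w_3 = g(5.396810) = 5.385177

5.3852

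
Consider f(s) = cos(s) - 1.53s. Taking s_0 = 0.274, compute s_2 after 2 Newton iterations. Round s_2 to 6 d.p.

0.555450

f'(s) = -sin(s) - 1.53
s_0 = 0.274000: f = 0.543476, f' = -1.800584 → s_1 = 0.274000 - (0.543476)/(-1.800584) = 0.575833
s_1 = 0.575833: f = -0.042286, f' = -2.074534 → s_2 = 0.575833 - (-0.042286)/(-2.074534) = 0.555450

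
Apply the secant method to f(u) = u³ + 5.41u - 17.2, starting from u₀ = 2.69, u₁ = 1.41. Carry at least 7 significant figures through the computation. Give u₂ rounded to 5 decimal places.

1.77732

f(u_0) = 16.818009, f(u_1) = -6.768679
u_2 = 1.410000 - (-6.768679)·(1.410000 - 2.690000)/(-6.768679 - (16.818009)) = 1.777322; f(u_2) = -1.970353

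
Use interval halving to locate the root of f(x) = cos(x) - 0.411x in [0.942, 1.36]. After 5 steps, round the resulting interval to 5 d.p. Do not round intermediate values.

[1.09875, 1.11181]

f(0.942000) = 0.201010, f(1.360000) = -0.349721 (opposite signs)
step 1: m = 1.151000, f(m) = -0.065487 < 0 → root in [0.942000, 1.151000]
step 2: m = 1.046500, f(m) = 0.070492 > 0 → root in [1.046500, 1.151000]
step 3: m = 1.098750, f(m) = 0.003124 > 0 → root in [1.098750, 1.151000]
step 4: m = 1.124875, f(m) = -0.031034 < 0 → root in [1.098750, 1.124875]
step 5: m = 1.111812, f(m) = -0.013918 < 0 → root in [1.098750, 1.111812]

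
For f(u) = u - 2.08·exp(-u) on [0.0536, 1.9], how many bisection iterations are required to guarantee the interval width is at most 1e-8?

28

Initial width b − a = 1.9 − 0.0536 = 1.846400.
After n steps the width is (b−a)/2^n; need (b−a)/2^n ≤ 1e-8.
So n ≥ log₂(1.846400/1e-8) = log₂(184640000.0000) ≈ 27.4601.
Hence n = 28.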